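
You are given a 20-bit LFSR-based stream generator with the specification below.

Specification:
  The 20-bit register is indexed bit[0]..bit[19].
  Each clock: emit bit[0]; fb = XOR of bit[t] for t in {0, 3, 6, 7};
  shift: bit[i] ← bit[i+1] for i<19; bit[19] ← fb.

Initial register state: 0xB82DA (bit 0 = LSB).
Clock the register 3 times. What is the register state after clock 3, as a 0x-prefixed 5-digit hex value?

0xF705B

reg_0 = 0xB82DA
clock 1: out=0, reg = 0xDC16D
clock 2: out=1, reg = 0xEE0B6
clock 3: out=0, reg = 0xF705B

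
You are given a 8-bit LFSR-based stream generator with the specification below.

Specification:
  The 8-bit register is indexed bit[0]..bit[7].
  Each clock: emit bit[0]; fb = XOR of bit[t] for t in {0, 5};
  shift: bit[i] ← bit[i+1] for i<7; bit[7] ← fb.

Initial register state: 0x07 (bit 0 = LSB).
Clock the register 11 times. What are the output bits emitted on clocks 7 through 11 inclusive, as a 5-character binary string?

00111

reg_0 = 0x07
clock 1: out=1, reg = 0x83
clock 2: out=1, reg = 0xC1
clock 3: out=1, reg = 0xE0
clock 4: out=0, reg = 0xF0
clock 5: out=0, reg = 0xF8
clock 6: out=0, reg = 0xFC
clock 7: out=0, reg = 0xFE
clock 8: out=0, reg = 0xFF
clock 9: out=1, reg = 0x7F
clock 10: out=1, reg = 0x3F
clock 11: out=1, reg = 0x1F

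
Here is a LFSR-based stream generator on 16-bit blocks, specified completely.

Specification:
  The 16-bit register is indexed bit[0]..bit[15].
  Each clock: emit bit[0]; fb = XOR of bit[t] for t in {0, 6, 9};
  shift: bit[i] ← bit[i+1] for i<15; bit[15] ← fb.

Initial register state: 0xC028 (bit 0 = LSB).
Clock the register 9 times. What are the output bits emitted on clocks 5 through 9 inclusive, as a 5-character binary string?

01000

reg_0 = 0xC028
clock 1: out=0, reg = 0x6014
clock 2: out=0, reg = 0x300A
clock 3: out=0, reg = 0x1805
clock 4: out=1, reg = 0x8C02
clock 5: out=0, reg = 0x4601
clock 6: out=1, reg = 0x2300
clock 7: out=0, reg = 0x9180
clock 8: out=0, reg = 0x48C0
clock 9: out=0, reg = 0xA460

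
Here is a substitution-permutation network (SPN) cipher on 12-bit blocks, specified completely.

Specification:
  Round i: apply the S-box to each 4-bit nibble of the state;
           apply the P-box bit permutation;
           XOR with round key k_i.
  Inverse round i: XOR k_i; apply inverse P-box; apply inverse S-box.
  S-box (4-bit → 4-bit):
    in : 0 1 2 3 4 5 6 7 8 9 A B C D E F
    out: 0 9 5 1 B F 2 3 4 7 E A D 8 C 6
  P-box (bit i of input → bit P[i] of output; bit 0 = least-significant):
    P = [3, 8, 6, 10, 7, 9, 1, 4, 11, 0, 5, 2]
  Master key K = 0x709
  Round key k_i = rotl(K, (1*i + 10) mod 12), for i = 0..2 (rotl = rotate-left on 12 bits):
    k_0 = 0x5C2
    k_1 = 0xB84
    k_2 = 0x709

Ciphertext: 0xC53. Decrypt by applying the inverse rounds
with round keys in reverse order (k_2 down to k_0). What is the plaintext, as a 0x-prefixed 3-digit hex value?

s_0 = ciphertext = 0xC53
s_1 = InvRound(s_0, k_2) = 0x3A9
s_2 = InvRound(s_1, k_1) = 0x503
s_3 = InvRound(s_2, k_0) = 0x638

0x638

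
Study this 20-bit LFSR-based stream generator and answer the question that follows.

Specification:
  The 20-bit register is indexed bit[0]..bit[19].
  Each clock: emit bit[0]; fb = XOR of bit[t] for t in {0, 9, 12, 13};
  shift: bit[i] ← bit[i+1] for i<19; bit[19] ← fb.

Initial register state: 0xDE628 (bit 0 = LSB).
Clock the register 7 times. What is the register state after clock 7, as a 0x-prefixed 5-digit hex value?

reg_0 = 0xDE628
clock 1: out=0, reg = 0x6F314
clock 2: out=0, reg = 0xB798A
clock 3: out=0, reg = 0x5BCC5
clock 4: out=1, reg = 0xADE62
clock 5: out=0, reg = 0x56F31
clock 6: out=1, reg = 0xAB798
clock 7: out=0, reg = 0xD5BCC

0xD5BCC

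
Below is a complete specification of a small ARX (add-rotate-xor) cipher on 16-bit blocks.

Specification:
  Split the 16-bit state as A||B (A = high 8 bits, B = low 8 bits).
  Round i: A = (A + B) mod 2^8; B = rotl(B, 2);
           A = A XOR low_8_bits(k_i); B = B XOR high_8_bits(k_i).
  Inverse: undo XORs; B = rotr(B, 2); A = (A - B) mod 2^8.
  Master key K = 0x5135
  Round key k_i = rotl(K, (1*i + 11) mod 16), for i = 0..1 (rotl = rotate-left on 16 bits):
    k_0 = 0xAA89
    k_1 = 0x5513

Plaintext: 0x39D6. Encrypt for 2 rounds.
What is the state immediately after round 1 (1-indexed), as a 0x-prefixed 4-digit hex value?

s_0 = plaintext = 0x39D6
s_1 = Round(s_0, k_0) = 0x86F1
s_2 = Round(s_1, k_1) = 0x6492

0x86F1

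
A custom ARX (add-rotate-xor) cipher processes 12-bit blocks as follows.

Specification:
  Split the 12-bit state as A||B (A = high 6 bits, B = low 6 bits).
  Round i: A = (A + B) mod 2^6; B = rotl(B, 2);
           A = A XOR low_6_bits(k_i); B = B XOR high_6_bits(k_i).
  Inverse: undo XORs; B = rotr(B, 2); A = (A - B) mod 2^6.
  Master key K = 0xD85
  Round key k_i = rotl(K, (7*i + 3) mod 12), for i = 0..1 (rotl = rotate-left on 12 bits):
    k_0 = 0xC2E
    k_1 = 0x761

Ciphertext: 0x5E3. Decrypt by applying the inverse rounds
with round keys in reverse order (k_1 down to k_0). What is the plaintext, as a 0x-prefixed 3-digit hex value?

s_0 = ciphertext = 0x5E3
s_1 = InvRound(s_0, k_1) = 0x1EF
s_2 = InvRound(s_1, k_0) = 0xCB7

0xCB7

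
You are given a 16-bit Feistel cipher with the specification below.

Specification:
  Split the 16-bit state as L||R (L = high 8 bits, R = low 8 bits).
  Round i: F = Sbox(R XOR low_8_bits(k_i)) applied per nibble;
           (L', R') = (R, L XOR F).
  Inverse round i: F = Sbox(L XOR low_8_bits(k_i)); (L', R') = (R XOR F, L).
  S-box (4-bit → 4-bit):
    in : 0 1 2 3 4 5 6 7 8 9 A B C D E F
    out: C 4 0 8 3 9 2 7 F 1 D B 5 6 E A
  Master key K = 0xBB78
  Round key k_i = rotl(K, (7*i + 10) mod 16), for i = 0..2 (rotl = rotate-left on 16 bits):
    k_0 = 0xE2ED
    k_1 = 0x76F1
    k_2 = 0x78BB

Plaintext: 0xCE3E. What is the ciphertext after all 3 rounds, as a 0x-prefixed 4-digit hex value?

0xA9E6

s_0 = plaintext = 0xCE3E
s_1 = Round(s_0, k_0) = 0x3EA6
s_2 = Round(s_1, k_1) = 0xA6A9
s_3 = Round(s_2, k_2) = 0xA9E6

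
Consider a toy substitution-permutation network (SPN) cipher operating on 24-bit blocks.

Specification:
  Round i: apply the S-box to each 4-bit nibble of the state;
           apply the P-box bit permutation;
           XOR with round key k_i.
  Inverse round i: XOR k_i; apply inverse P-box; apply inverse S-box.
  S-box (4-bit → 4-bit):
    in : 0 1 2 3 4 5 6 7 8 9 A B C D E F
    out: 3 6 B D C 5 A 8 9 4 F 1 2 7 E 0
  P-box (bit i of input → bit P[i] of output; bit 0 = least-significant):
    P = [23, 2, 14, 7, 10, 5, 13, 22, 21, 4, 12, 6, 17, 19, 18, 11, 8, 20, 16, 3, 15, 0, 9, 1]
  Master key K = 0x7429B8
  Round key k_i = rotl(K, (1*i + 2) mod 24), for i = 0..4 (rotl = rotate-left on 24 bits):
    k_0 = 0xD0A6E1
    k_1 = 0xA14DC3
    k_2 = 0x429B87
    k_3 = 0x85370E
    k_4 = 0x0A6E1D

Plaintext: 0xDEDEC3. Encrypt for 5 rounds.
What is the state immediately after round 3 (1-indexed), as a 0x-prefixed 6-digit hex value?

s_0 = plaintext = 0xDEDEC3
s_1 = Round(s_0, k_0) = 0x4F7418
s_2 = Round(s_1, k_1) = 0x217721
s_3 = Round(s_2, k_2) = 0x1357E0
s_4 = Round(s_3, k_3) = 0x421463
s_5 = Round(s_4, k_4) = 0xD63DF7

0x1357E0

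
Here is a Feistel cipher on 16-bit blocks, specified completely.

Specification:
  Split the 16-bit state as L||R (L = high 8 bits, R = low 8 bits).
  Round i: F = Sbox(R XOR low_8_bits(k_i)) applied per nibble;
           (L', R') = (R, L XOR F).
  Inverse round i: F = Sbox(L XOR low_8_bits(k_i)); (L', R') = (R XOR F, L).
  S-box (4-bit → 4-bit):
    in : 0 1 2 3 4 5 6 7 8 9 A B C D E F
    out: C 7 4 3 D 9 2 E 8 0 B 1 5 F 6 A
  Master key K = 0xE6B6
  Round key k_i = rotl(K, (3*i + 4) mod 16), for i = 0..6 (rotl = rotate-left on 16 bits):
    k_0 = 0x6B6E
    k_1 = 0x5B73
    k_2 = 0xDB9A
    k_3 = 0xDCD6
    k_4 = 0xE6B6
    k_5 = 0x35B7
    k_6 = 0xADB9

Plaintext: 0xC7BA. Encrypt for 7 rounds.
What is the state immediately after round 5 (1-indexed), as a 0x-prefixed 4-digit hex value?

s_0 = plaintext = 0xC7BA
s_1 = Round(s_0, k_0) = 0xBA3A
s_2 = Round(s_1, k_1) = 0x3A6A
s_3 = Round(s_2, k_2) = 0x6A96
s_4 = Round(s_3, k_3) = 0x96B6
s_5 = Round(s_4, k_4) = 0xB65A
s_6 = Round(s_5, k_5) = 0x5AD9
s_7 = Round(s_6, k_6) = 0xD976

0xB65A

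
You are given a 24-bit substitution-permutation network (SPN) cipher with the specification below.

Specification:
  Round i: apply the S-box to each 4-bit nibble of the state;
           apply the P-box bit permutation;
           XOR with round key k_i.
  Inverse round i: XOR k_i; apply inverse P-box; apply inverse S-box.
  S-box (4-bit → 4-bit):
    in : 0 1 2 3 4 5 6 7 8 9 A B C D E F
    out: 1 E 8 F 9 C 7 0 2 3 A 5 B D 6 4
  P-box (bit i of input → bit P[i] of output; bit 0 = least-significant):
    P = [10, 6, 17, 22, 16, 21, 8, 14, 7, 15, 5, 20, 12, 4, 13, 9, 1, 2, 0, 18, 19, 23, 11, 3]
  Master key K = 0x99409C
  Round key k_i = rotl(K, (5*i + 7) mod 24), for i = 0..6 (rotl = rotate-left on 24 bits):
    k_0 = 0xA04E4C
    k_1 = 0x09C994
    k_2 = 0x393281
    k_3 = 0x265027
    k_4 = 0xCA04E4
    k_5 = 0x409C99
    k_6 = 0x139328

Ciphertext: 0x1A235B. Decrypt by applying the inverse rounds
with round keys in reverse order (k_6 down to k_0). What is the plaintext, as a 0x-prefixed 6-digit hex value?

0x0C8F71

s_0 = ciphertext = 0x1A235B
s_1 = InvRound(s_0, k_6) = 0x0B6E08
s_2 = InvRound(s_1, k_5) = 0x0F3945
s_3 = InvRound(s_2, k_4) = 0xE5BBB4
s_4 = InvRound(s_3, k_3) = 0xEB19D5
s_5 = InvRound(s_4, k_2) = 0xE812F1
s_6 = InvRound(s_5, k_1) = 0xEE4E3A
s_7 = InvRound(s_6, k_0) = 0x0C8F71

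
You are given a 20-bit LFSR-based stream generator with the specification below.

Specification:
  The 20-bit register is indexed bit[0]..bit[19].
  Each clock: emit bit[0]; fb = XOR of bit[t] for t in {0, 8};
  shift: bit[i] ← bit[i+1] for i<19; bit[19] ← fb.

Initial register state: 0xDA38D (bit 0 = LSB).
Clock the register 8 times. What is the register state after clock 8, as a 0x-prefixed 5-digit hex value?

reg_0 = 0xDA38D
clock 1: out=1, reg = 0x6D1C6
clock 2: out=0, reg = 0xB68E3
clock 3: out=1, reg = 0xDB471
clock 4: out=1, reg = 0xEDA38
clock 5: out=0, reg = 0x76D1C
clock 6: out=0, reg = 0xBB68E
clock 7: out=0, reg = 0x5DB47
clock 8: out=1, reg = 0x2EDA3

0x2EDA3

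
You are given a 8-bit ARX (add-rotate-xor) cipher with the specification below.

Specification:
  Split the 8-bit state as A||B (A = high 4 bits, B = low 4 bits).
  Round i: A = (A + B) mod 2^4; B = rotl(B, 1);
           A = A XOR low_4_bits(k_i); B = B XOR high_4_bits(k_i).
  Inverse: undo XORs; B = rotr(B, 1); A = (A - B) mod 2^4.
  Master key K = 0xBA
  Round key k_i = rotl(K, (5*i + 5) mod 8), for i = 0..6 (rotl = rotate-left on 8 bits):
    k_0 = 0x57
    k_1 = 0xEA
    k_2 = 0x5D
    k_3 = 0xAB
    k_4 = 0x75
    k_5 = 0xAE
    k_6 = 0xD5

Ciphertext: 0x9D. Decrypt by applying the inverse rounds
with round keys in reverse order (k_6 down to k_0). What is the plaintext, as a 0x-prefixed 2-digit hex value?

s_0 = ciphertext = 0x9D
s_1 = InvRound(s_0, k_6) = 0xC0
s_2 = InvRound(s_1, k_5) = 0xD5
s_3 = InvRound(s_2, k_4) = 0x71
s_4 = InvRound(s_3, k_3) = 0xFD
s_5 = InvRound(s_4, k_2) = 0xE4
s_6 = InvRound(s_5, k_1) = 0xF5
s_7 = InvRound(s_6, k_0) = 0x80

0x80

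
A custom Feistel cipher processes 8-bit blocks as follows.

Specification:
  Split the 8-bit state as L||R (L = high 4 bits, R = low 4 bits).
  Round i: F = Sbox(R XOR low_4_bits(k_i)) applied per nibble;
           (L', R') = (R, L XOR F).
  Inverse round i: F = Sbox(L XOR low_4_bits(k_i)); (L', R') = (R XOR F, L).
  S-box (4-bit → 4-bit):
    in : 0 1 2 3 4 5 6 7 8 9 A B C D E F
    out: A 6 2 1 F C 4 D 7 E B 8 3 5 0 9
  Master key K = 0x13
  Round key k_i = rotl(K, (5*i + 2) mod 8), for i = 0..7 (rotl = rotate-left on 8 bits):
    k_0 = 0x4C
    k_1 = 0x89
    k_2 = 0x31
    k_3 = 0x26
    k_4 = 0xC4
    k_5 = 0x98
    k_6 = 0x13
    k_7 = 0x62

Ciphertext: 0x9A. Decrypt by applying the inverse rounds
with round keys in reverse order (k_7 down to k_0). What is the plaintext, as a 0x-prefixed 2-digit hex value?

s_0 = ciphertext = 0x9A
s_1 = InvRound(s_0, k_7) = 0x29
s_2 = InvRound(s_1, k_6) = 0xF2
s_3 = InvRound(s_2, k_5) = 0xFF
s_4 = InvRound(s_3, k_4) = 0x7F
s_5 = InvRound(s_4, k_3) = 0x97
s_6 = InvRound(s_5, k_2) = 0x09
s_7 = InvRound(s_6, k_1) = 0x70
s_8 = InvRound(s_7, k_0) = 0x87

0x87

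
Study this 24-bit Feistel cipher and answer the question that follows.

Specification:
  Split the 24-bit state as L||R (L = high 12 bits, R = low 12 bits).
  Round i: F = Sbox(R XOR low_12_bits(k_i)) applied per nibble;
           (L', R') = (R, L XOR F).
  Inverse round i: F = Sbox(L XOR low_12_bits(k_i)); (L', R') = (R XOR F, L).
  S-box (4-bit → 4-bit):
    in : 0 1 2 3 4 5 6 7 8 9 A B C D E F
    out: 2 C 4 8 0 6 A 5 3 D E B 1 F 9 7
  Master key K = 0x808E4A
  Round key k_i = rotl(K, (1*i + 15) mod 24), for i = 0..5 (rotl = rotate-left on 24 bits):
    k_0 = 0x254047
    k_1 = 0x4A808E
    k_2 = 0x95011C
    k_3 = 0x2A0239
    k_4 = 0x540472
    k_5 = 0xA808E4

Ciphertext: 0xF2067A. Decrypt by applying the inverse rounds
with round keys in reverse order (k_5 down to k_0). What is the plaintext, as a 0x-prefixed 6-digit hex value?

0x86EAFD

s_0 = ciphertext = 0xF2067A
s_1 = InvRound(s_0, k_5) = 0x36AF20
s_2 = InvRound(s_1, k_4) = 0xAE336A
s_3 = InvRound(s_2, k_3) = 0x094AE3
s_4 = InvRound(s_3, k_2) = 0x6D0094
s_5 = InvRound(s_4, k_1) = 0xAFD6D0
s_6 = InvRound(s_5, k_0) = 0x86EAFD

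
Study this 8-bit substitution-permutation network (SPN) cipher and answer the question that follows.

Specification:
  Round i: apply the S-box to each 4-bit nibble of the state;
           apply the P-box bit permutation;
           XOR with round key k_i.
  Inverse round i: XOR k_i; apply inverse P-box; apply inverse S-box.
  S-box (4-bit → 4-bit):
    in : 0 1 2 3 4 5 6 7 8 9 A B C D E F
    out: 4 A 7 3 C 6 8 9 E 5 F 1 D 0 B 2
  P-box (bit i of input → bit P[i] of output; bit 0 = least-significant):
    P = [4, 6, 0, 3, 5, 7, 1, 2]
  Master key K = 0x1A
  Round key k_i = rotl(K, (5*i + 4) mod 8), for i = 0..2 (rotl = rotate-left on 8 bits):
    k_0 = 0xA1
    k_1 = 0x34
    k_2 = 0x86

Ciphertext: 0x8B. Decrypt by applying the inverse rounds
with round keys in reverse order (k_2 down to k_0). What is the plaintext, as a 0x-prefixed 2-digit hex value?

s_0 = ciphertext = 0x8B
s_1 = InvRound(s_0, k_2) = 0x64
s_2 = InvRound(s_1, k_1) = 0xD3
s_3 = InvRound(s_2, k_0) = 0x93

0x93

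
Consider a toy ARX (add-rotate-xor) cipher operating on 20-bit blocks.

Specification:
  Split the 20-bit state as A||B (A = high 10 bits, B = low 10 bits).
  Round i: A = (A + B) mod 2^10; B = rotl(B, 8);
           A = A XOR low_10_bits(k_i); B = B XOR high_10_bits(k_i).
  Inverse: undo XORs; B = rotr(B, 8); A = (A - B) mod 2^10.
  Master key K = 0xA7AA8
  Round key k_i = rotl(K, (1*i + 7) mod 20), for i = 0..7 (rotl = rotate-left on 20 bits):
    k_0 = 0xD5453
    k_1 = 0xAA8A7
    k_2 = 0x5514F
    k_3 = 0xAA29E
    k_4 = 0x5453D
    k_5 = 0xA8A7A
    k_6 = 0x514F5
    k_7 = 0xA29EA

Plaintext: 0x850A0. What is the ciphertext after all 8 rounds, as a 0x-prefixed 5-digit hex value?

s_0 = plaintext = 0x850A0
s_1 = Round(s_0, k_0) = 0xB9F7D
s_2 = Round(s_1, k_1) = 0xB0F75
s_3 = Round(s_2, k_2) = 0xDDC89
s_4 = Round(s_3, k_3) = 0xA7B8A
s_5 = Round(s_4, k_4) = 0xC57B3
s_6 = Round(s_5, k_5) = 0x2C94E
s_7 = Round(s_6, k_6) = 0xBD716
s_8 = Round(s_7, k_7) = 0xF844F

0xF844F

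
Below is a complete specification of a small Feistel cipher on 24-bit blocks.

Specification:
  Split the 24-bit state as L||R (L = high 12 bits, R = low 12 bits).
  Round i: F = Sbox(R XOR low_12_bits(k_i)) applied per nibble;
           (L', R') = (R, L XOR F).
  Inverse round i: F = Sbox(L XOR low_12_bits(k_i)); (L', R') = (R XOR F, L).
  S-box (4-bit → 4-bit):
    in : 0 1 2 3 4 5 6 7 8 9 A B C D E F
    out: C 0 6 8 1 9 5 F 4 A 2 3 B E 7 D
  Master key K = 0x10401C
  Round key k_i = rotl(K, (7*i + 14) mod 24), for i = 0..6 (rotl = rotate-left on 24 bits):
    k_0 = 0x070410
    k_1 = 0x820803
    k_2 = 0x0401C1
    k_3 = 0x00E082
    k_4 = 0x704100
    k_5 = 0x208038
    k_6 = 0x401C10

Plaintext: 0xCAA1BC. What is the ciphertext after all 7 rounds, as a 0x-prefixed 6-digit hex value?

s_0 = plaintext = 0xCAA1BC
s_1 = Round(s_0, k_0) = 0x1BC581
s_2 = Round(s_1, k_1) = 0x581FFA
s_3 = Round(s_2, k_2) = 0xFFA202
s_4 = Round(s_3, k_3) = 0x2029B6
s_5 = Round(s_4, k_4) = 0x9B6637
s_6 = Round(s_5, k_5) = 0x637C7B
s_7 = Round(s_6, k_6) = 0xC7BA64

0xC7BA64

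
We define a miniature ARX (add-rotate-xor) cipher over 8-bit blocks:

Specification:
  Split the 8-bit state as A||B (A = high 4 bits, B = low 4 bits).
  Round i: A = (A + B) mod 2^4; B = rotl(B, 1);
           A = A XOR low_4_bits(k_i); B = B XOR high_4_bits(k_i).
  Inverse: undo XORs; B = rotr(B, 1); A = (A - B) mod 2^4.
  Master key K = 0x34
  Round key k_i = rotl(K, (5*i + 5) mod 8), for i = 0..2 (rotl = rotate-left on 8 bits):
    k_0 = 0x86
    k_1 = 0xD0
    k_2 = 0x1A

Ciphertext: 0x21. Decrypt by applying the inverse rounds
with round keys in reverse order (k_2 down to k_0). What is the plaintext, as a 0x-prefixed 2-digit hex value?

0x93

s_0 = ciphertext = 0x21
s_1 = InvRound(s_0, k_2) = 0x80
s_2 = InvRound(s_1, k_1) = 0xAE
s_3 = InvRound(s_2, k_0) = 0x93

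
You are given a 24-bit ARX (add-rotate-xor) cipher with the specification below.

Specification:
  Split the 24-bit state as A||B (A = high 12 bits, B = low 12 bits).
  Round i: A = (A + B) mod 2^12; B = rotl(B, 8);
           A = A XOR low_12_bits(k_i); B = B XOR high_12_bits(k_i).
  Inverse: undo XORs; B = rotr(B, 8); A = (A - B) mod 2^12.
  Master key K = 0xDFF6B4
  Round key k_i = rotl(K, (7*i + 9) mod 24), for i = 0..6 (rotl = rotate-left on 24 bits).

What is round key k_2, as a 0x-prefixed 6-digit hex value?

K = 0xDFF6B4
k_0 = rotl(K, (7*0+9) mod 24) = rotl(K, 9) = 0xED69BF
k_1 = rotl(K, (7*1+9) mod 24) = rotl(K, 16) = 0xB4DFF6
k_2 = rotl(K, (7*2+9) mod 24) = rotl(K, 23) = 0x6FFB5A

0x6FFB5A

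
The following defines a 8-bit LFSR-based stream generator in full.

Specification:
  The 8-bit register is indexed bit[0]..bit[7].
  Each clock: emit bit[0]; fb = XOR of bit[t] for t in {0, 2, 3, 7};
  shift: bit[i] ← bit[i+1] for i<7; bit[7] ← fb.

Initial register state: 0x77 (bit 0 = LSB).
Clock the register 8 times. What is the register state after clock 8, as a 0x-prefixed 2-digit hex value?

0x5C

reg_0 = 0x77
clock 1: out=1, reg = 0x3B
clock 2: out=1, reg = 0x1D
clock 3: out=1, reg = 0x8E
clock 4: out=0, reg = 0xC7
clock 5: out=1, reg = 0xE3
clock 6: out=1, reg = 0x71
clock 7: out=1, reg = 0xB8
clock 8: out=0, reg = 0x5C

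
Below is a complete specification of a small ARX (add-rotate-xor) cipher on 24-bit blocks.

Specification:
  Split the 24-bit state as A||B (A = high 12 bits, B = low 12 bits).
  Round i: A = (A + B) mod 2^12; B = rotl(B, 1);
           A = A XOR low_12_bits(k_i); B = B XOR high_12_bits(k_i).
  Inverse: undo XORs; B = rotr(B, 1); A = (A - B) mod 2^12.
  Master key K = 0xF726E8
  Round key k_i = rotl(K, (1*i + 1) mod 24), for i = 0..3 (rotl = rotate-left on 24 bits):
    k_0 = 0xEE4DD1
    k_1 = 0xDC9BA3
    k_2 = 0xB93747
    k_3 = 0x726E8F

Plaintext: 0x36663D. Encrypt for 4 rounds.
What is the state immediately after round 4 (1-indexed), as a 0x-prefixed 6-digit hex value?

s_0 = plaintext = 0x36663D
s_1 = Round(s_0, k_0) = 0x47229E
s_2 = Round(s_1, k_1) = 0xCB38F5
s_3 = Round(s_2, k_2) = 0x2EFA78
s_4 = Round(s_3, k_3) = 0x3E83D7

0x3E83D7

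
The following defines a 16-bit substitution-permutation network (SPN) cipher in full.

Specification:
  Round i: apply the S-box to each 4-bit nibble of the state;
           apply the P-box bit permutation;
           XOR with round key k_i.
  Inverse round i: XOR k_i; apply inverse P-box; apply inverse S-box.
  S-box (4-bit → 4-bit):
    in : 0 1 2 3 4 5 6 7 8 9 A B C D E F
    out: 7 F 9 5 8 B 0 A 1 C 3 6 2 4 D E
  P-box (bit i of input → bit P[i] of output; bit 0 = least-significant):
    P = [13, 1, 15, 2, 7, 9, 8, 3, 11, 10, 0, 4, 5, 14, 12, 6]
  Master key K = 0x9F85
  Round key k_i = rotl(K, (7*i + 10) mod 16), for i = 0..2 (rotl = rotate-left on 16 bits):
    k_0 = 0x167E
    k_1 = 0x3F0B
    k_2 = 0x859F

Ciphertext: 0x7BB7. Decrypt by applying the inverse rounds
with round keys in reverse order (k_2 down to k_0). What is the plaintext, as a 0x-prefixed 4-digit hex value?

0x1631

s_0 = ciphertext = 0x7BB7
s_1 = InvRound(s_0, k_2) = 0x0A73
s_2 = InvRound(s_1, k_1) = 0xE798
s_3 = InvRound(s_2, k_0) = 0x1631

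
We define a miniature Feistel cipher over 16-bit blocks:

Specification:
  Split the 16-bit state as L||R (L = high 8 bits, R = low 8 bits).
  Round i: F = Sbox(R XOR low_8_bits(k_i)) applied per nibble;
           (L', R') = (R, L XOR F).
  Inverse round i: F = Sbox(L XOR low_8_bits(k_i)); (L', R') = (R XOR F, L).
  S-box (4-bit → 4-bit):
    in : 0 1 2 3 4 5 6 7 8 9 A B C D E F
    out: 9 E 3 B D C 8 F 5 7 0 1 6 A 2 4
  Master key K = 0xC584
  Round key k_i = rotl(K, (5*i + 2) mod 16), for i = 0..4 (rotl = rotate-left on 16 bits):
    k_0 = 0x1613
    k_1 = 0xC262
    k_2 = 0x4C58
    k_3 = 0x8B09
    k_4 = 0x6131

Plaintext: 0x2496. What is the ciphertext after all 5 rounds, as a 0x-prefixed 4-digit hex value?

0xAD3C

s_0 = plaintext = 0x2496
s_1 = Round(s_0, k_0) = 0x9678
s_2 = Round(s_1, k_1) = 0x7876
s_3 = Round(s_2, k_2) = 0x764A
s_4 = Round(s_3, k_3) = 0x4AAD
s_5 = Round(s_4, k_4) = 0xAD3C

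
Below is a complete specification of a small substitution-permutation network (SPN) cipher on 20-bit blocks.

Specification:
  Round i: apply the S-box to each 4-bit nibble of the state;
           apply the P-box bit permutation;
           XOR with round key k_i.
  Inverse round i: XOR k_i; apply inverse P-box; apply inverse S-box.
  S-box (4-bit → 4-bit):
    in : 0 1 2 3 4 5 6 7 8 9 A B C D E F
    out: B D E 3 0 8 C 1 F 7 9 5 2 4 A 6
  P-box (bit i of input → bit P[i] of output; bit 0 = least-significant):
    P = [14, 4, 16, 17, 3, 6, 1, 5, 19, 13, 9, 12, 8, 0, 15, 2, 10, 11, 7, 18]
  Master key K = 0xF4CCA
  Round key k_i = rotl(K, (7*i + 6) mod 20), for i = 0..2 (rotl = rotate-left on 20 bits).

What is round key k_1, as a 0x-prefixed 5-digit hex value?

0x95E99

K = 0xF4CCA
k_0 = rotl(K, (7*0+6) mod 20) = rotl(K, 6) = 0x332BD
k_1 = rotl(K, (7*1+6) mod 20) = rotl(K, 13) = 0x95E99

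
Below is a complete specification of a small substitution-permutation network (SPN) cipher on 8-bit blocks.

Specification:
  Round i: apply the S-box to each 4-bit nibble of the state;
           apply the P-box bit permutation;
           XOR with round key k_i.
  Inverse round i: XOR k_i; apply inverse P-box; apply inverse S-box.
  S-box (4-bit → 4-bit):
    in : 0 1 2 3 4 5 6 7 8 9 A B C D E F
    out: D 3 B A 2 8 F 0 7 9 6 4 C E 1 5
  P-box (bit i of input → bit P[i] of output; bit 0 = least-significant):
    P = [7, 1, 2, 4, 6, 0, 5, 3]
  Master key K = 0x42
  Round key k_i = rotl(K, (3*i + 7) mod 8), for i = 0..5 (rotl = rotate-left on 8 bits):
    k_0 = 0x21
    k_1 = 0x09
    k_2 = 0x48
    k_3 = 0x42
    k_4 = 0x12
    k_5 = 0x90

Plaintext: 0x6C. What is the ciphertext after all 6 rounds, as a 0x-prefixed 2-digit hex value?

s_0 = plaintext = 0x6C
s_1 = Round(s_0, k_0) = 0x5C
s_2 = Round(s_1, k_1) = 0x15
s_3 = Round(s_2, k_2) = 0x19
s_4 = Round(s_3, k_3) = 0x93
s_5 = Round(s_4, k_4) = 0x48
s_6 = Round(s_5, k_5) = 0x17

0x17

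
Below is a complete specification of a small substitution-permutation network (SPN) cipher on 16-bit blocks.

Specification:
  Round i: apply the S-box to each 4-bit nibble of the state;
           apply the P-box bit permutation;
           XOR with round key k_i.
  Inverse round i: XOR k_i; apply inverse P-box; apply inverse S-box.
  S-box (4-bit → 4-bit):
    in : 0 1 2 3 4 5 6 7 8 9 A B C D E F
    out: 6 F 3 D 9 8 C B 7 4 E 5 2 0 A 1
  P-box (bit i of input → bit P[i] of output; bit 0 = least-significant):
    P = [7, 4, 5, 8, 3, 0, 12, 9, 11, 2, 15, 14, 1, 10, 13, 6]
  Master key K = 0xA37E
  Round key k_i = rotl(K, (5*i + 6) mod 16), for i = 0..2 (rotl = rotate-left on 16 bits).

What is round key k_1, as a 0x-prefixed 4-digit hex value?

K = 0xA37E
k_0 = rotl(K, (5*0+6) mod 16) = rotl(K, 6) = 0xDFA8
k_1 = rotl(K, (5*1+6) mod 16) = rotl(K, 11) = 0xF51B

0xF51B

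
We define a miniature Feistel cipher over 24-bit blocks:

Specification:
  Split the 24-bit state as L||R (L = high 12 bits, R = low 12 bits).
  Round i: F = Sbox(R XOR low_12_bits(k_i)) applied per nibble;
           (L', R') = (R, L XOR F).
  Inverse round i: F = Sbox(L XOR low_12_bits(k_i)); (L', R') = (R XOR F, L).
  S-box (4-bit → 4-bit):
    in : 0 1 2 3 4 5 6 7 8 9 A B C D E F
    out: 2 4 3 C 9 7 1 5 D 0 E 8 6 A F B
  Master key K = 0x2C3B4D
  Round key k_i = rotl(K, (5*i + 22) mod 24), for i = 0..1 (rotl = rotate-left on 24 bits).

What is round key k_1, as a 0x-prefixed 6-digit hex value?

K = 0x2C3B4D
k_0 = rotl(K, (5*0+22) mod 24) = rotl(K, 22) = 0x4B0ED3
k_1 = rotl(K, (5*1+22) mod 24) = rotl(K, 3) = 0x61DA69

0x61DA69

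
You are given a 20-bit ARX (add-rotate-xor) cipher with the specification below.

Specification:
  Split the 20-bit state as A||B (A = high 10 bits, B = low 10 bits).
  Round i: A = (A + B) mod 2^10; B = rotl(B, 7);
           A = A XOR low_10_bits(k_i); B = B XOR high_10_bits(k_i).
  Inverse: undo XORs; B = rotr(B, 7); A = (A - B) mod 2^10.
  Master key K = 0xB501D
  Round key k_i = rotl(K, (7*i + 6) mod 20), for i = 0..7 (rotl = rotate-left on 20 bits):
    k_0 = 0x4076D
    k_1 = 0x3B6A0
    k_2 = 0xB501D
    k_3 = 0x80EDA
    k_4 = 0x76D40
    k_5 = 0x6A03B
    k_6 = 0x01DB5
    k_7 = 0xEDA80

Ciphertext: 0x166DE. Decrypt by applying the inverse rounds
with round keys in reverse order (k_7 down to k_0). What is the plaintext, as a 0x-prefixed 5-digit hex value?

0x557AF

s_0 = ciphertext = 0x166DE
s_1 = InvRound(s_0, k_7) = 0xE5F42
s_2 = InvRound(s_1, k_6) = 0xFD22E
s_3 = InvRound(s_2, k_5) = 0xE6037
s_4 = InvRound(s_3, k_4) = 0xDD763
s_5 = InvRound(s_4, k_3) = 0xAB702
s_6 = InvRound(s_5, k_2) = 0xFF6B3
s_7 = InvRound(s_6, k_1) = 0x9A6F4
s_8 = InvRound(s_7, k_0) = 0x557AF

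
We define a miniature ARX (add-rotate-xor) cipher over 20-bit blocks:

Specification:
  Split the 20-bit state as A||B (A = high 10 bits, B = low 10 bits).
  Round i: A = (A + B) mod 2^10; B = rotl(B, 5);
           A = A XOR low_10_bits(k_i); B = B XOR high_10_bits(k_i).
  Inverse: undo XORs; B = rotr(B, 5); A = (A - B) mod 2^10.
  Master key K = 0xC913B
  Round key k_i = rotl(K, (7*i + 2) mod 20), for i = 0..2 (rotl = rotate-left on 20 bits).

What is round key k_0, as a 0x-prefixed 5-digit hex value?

0x244EF

K = 0xC913B
k_0 = rotl(K, (7*0+2) mod 20) = rotl(K, 2) = 0x244EF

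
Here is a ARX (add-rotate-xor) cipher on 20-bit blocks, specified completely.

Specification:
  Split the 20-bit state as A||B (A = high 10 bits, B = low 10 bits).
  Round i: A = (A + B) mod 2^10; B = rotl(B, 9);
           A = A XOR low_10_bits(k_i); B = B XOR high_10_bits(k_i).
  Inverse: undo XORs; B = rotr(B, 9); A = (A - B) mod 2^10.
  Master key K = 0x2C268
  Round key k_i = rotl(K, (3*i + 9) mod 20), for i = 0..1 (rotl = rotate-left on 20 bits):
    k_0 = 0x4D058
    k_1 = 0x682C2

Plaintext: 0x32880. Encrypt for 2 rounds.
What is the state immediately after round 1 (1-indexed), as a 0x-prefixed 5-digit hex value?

s_0 = plaintext = 0x32880
s_1 = Round(s_0, k_0) = 0x44974
s_2 = Round(s_1, k_1) = 0x1111A

0x44974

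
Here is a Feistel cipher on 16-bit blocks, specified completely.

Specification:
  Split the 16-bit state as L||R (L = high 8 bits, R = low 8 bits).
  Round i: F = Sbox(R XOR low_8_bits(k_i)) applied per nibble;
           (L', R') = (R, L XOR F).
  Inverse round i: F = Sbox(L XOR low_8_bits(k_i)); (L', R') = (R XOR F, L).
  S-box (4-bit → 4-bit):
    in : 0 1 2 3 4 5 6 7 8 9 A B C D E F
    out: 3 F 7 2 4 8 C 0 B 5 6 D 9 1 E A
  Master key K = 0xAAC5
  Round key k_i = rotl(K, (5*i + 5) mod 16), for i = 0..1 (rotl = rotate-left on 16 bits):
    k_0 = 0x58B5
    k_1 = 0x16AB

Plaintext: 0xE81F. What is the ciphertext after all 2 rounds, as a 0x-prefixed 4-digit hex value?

0x8E67

s_0 = plaintext = 0xE81F
s_1 = Round(s_0, k_0) = 0x1F8E
s_2 = Round(s_1, k_1) = 0x8E67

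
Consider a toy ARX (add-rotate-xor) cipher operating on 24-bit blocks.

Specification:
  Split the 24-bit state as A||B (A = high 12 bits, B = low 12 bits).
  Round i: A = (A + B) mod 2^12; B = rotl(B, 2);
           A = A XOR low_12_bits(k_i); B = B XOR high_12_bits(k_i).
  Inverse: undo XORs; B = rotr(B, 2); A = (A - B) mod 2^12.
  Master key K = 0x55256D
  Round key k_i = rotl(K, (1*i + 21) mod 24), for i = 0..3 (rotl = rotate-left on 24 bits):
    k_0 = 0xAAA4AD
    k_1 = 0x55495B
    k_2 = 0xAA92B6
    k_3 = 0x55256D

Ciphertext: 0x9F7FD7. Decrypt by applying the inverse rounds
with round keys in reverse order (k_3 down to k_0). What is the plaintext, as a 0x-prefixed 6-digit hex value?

s_0 = ciphertext = 0x9F7FD7
s_1 = InvRound(s_0, k_3) = 0x5F96A1
s_2 = InvRound(s_1, k_2) = 0x44D302
s_3 = InvRound(s_2, k_1) = 0x381995
s_4 = InvRound(s_3, k_0) = 0xA5DCCF

0xA5DCCF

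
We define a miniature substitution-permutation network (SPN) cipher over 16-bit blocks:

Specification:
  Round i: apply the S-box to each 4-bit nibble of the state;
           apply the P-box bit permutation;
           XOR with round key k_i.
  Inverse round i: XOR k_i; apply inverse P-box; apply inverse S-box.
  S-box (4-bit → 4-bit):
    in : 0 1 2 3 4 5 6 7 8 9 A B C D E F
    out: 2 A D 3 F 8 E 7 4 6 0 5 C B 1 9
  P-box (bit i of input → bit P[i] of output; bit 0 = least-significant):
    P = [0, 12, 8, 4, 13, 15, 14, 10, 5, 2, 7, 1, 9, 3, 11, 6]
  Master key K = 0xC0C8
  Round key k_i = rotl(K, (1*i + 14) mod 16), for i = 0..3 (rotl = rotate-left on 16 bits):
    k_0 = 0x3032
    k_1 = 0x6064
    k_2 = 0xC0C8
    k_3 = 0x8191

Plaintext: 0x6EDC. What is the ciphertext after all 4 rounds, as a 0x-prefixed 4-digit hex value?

0x6F53

s_0 = plaintext = 0x6EDC
s_1 = Round(s_0, k_0) = 0x9D4A
s_2 = Round(s_1, k_1) = 0x8C4A
s_3 = Round(s_2, k_2) = 0x2C4A
s_4 = Round(s_3, k_3) = 0x6F53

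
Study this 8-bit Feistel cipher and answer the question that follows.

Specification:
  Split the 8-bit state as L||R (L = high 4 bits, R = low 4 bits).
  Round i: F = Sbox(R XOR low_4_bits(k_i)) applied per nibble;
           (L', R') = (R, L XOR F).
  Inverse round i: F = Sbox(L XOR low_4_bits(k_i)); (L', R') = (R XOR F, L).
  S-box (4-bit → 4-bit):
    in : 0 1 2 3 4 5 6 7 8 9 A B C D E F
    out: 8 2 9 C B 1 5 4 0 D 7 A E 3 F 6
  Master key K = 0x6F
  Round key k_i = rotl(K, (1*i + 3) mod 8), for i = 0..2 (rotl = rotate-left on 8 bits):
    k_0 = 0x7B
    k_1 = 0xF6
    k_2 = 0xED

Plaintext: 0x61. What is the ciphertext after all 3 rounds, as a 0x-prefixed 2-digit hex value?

0x51

s_0 = plaintext = 0x61
s_1 = Round(s_0, k_0) = 0x11
s_2 = Round(s_1, k_1) = 0x15
s_3 = Round(s_2, k_2) = 0x51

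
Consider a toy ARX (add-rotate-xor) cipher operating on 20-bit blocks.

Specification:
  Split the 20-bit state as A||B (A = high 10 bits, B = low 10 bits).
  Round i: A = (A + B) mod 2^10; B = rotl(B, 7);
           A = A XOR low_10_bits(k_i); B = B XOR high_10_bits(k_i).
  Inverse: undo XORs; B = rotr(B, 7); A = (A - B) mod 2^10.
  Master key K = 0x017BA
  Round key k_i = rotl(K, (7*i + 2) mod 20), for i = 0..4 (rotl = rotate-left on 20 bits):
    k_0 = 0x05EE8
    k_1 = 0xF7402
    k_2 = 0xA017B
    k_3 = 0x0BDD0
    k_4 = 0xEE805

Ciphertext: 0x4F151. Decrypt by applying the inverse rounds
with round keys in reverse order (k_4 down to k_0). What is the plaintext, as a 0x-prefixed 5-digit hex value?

s_0 = ciphertext = 0x4F151
s_1 = InvRound(s_0, k_4) = 0x7735D
s_2 = InvRound(s_1, k_3) = 0x1DB96
s_3 = InvRound(s_2, k_2) = 0x16CB2
s_4 = InvRound(s_3, k_1) = 0x36F7E
s_5 = InvRound(s_4, k_0) = 0xB974E

0xB974E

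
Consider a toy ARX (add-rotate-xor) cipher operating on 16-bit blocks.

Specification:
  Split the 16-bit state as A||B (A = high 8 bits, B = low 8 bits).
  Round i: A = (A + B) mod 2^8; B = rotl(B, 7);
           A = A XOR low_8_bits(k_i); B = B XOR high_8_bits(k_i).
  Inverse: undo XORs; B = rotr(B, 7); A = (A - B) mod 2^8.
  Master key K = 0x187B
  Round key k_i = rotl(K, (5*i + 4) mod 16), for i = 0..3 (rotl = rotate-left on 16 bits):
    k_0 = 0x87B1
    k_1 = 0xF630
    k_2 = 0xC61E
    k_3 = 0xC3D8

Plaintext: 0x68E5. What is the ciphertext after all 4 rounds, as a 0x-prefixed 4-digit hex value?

0xABB3

s_0 = plaintext = 0x68E5
s_1 = Round(s_0, k_0) = 0xFC75
s_2 = Round(s_1, k_1) = 0x414C
s_3 = Round(s_2, k_2) = 0x93E0
s_4 = Round(s_3, k_3) = 0xABB3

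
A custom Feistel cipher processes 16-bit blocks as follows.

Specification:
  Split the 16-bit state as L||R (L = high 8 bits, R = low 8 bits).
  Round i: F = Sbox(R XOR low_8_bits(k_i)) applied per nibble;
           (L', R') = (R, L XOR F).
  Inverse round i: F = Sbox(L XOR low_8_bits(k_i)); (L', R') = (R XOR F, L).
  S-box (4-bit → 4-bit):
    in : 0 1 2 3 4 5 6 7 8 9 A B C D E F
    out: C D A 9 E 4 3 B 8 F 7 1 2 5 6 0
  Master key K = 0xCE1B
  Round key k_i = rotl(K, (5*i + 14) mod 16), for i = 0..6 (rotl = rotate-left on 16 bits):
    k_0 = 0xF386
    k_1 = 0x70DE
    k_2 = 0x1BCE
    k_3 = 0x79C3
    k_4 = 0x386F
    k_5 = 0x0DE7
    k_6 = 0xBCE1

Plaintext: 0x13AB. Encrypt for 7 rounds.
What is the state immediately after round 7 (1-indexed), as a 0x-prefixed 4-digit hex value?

s_0 = plaintext = 0x13AB
s_1 = Round(s_0, k_0) = 0xABB6
s_2 = Round(s_1, k_1) = 0xB693
s_3 = Round(s_2, k_2) = 0x93F3
s_4 = Round(s_3, k_3) = 0xF30F
s_5 = Round(s_4, k_4) = 0x0FCF
s_6 = Round(s_5, k_5) = 0xCFA7
s_7 = Round(s_6, k_6) = 0xA72C

0xA72C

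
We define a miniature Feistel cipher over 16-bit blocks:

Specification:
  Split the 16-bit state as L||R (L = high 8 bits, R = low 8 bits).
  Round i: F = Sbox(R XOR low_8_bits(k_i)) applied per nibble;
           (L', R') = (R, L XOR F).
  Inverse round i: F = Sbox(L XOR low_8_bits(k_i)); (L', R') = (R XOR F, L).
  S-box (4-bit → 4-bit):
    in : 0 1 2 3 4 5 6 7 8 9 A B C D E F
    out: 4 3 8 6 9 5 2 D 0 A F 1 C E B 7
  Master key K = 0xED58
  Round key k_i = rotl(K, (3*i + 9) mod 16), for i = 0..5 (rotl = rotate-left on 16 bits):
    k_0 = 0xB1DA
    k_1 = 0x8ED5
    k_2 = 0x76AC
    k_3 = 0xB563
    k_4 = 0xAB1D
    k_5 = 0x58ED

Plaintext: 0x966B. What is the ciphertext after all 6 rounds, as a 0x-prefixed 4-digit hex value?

0x3147

s_0 = plaintext = 0x966B
s_1 = Round(s_0, k_0) = 0x6B85
s_2 = Round(s_1, k_1) = 0x853F
s_3 = Round(s_2, k_2) = 0x3F23
s_4 = Round(s_3, k_3) = 0x23AB
s_5 = Round(s_4, k_4) = 0xAB31
s_6 = Round(s_5, k_5) = 0x3147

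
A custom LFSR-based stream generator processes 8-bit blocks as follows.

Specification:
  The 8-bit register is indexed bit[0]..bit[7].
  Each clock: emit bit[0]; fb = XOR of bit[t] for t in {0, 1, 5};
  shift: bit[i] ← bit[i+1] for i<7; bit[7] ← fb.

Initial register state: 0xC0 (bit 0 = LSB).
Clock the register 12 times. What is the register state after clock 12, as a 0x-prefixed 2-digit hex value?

0x51

reg_0 = 0xC0
clock 1: out=0, reg = 0x60
clock 2: out=0, reg = 0xB0
clock 3: out=0, reg = 0xD8
clock 4: out=0, reg = 0x6C
clock 5: out=0, reg = 0xB6
clock 6: out=0, reg = 0x5B
clock 7: out=1, reg = 0x2D
clock 8: out=1, reg = 0x16
clock 9: out=0, reg = 0x8B
clock 10: out=1, reg = 0x45
clock 11: out=1, reg = 0xA2
clock 12: out=0, reg = 0x51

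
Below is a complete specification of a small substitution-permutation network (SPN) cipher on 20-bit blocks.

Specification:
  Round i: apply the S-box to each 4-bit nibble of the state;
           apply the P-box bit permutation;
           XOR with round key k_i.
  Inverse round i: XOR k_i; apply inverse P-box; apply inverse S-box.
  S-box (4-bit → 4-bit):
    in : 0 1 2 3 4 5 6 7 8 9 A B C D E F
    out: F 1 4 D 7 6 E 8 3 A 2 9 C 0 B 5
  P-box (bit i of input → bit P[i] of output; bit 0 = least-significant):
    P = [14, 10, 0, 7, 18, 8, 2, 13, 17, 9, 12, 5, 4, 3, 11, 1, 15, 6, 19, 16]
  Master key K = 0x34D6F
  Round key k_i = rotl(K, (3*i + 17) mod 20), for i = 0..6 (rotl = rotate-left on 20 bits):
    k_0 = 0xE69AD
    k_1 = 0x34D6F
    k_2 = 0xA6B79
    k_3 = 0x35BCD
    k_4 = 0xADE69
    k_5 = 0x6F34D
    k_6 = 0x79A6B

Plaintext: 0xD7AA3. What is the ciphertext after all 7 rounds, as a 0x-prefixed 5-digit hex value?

s_0 = plaintext = 0xD7AA3
s_1 = Round(s_0, k_0) = 0xE2A2E
s_2 = Round(s_1, k_1) = 0x283AB
s_3 = Round(s_2, k_2) = 0x03AC1
s_4 = Round(s_3, k_3) = 0xAB19B
s_5 = Round(s_4, k_4) = 0x8BFBB
s_6 = Round(s_5, k_5) = 0x0039F
s_7 = Round(s_6, k_6) = 0xC6310

0xC6310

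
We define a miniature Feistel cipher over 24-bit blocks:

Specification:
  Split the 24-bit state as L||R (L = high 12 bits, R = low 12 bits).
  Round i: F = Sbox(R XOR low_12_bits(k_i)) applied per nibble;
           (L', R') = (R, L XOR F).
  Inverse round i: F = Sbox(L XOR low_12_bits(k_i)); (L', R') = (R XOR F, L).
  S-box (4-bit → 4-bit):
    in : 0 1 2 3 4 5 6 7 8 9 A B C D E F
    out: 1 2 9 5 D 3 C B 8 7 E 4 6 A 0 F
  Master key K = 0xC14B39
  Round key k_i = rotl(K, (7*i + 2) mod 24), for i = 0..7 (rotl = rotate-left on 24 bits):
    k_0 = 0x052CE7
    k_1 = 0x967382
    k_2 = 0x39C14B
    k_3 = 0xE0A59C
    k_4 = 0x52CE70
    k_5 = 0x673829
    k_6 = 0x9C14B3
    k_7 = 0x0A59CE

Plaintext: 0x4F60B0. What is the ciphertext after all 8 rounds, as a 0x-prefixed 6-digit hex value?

s_0 = plaintext = 0x4F60B0
s_1 = Round(s_0, k_0) = 0x0B02CD
s_2 = Round(s_1, k_1) = 0x2CD26F
s_3 = Round(s_2, k_2) = 0x26F750
s_4 = Round(s_3, k_3) = 0x750B09
s_5 = Round(s_4, k_4) = 0xB094E7
s_6 = Round(s_5, k_5) = 0x4E7D69
s_7 = Round(s_6, k_6) = 0xD69349
s_8 = Round(s_7, k_7) = 0x3493E2

0x3493E2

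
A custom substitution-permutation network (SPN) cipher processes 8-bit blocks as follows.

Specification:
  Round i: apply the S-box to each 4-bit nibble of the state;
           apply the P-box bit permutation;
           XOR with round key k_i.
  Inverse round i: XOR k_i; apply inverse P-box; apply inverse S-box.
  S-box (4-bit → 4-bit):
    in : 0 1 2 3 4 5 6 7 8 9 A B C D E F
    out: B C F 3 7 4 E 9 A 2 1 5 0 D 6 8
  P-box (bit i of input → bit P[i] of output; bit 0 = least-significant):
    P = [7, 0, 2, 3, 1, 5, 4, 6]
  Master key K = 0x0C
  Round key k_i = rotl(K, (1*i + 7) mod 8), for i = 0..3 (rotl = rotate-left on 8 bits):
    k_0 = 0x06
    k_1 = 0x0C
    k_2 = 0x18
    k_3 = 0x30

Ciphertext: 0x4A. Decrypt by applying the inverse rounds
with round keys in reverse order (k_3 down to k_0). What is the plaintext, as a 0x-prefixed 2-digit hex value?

s_0 = ciphertext = 0x4A
s_1 = InvRound(s_0, k_3) = 0x2F
s_2 = InvRound(s_1, k_2) = 0x4E
s_3 = InvRound(s_2, k_1) = 0x7C
s_4 = InvRound(s_3, k_0) = 0x2F

0x2F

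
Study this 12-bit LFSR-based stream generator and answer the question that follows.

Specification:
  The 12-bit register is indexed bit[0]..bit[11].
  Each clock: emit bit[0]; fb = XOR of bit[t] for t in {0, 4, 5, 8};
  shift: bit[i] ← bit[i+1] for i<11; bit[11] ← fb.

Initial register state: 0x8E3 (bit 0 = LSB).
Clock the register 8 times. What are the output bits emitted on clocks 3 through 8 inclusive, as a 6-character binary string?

000111

reg_0 = 0x8E3
clock 1: out=1, reg = 0x471
clock 2: out=1, reg = 0xA38
clock 3: out=0, reg = 0x51C
clock 4: out=0, reg = 0x28E
clock 5: out=0, reg = 0x147
clock 6: out=1, reg = 0x0A3
clock 7: out=1, reg = 0x051
clock 8: out=1, reg = 0x028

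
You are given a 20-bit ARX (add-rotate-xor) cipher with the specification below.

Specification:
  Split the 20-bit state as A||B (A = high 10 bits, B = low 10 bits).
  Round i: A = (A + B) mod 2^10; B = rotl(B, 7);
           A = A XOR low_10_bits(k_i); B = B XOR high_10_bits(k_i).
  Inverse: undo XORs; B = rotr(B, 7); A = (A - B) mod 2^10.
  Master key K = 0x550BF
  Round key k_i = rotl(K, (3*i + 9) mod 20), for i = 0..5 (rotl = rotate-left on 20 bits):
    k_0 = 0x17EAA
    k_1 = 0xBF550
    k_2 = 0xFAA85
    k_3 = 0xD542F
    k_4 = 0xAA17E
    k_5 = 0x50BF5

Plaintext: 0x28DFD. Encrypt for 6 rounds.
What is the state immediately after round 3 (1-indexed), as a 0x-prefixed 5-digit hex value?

0x37B3E

s_0 = plaintext = 0x28DFD
s_1 = Round(s_0, k_0) = 0x02AE0
s_2 = Round(s_1, k_1) = 0xEEAA1
s_3 = Round(s_2, k_2) = 0x37B3E
s_4 = Round(s_3, k_3) = 0x0CC32
s_5 = Round(s_4, k_4) = 0x46FAE
s_6 = Round(s_5, k_5) = 0xCF237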